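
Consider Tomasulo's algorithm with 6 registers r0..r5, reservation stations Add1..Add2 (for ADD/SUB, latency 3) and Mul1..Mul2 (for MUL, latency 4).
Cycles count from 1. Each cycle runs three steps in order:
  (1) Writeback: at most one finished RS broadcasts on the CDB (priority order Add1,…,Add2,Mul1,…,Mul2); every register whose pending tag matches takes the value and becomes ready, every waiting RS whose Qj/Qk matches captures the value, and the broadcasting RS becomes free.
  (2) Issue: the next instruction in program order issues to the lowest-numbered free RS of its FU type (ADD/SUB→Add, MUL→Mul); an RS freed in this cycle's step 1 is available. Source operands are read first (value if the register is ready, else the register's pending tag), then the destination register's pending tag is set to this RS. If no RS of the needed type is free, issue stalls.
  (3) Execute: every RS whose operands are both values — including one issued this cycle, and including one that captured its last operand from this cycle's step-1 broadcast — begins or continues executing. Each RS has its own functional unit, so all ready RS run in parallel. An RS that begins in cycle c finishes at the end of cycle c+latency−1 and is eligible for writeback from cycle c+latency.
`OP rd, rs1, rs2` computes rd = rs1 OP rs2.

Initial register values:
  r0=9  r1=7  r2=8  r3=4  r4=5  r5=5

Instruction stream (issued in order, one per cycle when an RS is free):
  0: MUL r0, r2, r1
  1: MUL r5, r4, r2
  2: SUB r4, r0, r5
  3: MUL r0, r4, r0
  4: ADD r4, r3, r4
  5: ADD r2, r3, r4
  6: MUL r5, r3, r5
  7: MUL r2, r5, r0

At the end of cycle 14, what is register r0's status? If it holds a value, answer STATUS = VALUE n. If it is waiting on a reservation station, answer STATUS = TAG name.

cycle 1: issue MUL r0<-Mul1 // r0:Mul1,r1:7,r2:8,r3:4,r4:5,r5:5
cycle 2: issue MUL r5<-Mul2 // r0:Mul1,r1:7,r2:8,r3:4,r4:5,r5:Mul2
cycle 3: issue SUB r4<-Add1 // r0:Mul1,r1:7,r2:8,r3:4,r4:Add1,r5:Mul2
cycle 4: stall // r0:Mul1,r1:7,r2:8,r3:4,r4:Add1,r5:Mul2
cycle 5: CDB Mul1=56; issue MUL r0<-Mul1 // r0:Mul1,r1:7,r2:8,r3:4,r4:Add1,r5:Mul2
cycle 6: CDB Mul2=40; issue ADD r4<-Add2 // r0:Mul1,r1:7,r2:8,r3:4,r4:Add2,r5:40
cycle 7: stall // r0:Mul1,r1:7,r2:8,r3:4,r4:Add2,r5:40
cycle 8: stall // r0:Mul1,r1:7,r2:8,r3:4,r4:Add2,r5:40
cycle 9: CDB Add1=16; issue ADD r2<-Add1 // r0:Mul1,r1:7,r2:Add1,r3:4,r4:Add2,r5:40
cycle 10: issue MUL r5<-Mul2 // r0:Mul1,r1:7,r2:Add1,r3:4,r4:Add2,r5:Mul2
cycle 11: stall // r0:Mul1,r1:7,r2:Add1,r3:4,r4:Add2,r5:Mul2
cycle 12: CDB Add2=20; stall // r0:Mul1,r1:7,r2:Add1,r3:4,r4:20,r5:Mul2
cycle 13: CDB Mul1=896; issue MUL r2<-Mul1 // r0:896,r1:7,r2:Mul1,r3:4,r4:20,r5:Mul2
cycle 14: CDB Mul2=160 // r0:896,r1:7,r2:Mul1,r3:4,r4:20,r5:160

STATUS = VALUE 896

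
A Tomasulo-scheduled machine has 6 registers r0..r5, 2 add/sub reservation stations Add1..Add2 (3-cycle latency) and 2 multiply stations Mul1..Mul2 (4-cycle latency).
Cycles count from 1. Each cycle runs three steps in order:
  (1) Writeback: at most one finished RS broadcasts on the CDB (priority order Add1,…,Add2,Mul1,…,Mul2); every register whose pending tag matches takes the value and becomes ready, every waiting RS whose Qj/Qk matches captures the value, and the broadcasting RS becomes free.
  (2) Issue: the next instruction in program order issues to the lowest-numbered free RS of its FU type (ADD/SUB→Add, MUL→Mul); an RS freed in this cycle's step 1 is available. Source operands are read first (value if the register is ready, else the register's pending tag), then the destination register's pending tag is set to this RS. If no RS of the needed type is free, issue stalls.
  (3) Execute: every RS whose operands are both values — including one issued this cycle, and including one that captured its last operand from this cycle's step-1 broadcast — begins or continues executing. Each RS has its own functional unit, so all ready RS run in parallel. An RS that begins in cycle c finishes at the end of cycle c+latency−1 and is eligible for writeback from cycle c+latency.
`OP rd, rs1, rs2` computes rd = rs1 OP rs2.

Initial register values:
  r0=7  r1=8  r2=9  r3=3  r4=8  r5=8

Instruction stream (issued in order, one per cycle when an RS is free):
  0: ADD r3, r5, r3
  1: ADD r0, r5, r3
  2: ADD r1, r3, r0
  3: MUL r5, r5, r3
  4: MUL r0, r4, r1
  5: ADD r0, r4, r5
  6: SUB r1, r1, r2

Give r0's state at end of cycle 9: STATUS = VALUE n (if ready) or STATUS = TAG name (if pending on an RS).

c1: issue ADD r3<-Add1 | r0:7,r1:8,r2:9,r3:Add1,r4:8,r5:8
c2: issue ADD r0<-Add2 | r0:Add2,r1:8,r2:9,r3:Add1,r4:8,r5:8
c3: stall | r0:Add2,r1:8,r2:9,r3:Add1,r4:8,r5:8
c4: CDB Add1=11; issue ADD r1<-Add1 | r0:Add2,r1:Add1,r2:9,r3:11,r4:8,r5:8
c5: issue MUL r5<-Mul1 | r0:Add2,r1:Add1,r2:9,r3:11,r4:8,r5:Mul1
c6: issue MUL r0<-Mul2 | r0:Mul2,r1:Add1,r2:9,r3:11,r4:8,r5:Mul1
c7: CDB Add2=19; issue ADD r0<-Add2 | r0:Add2,r1:Add1,r2:9,r3:11,r4:8,r5:Mul1
c8: stall | r0:Add2,r1:Add1,r2:9,r3:11,r4:8,r5:Mul1
c9: CDB Mul1=88; stall | r0:Add2,r1:Add1,r2:9,r3:11,r4:8,r5:88

STATUS = TAG Add2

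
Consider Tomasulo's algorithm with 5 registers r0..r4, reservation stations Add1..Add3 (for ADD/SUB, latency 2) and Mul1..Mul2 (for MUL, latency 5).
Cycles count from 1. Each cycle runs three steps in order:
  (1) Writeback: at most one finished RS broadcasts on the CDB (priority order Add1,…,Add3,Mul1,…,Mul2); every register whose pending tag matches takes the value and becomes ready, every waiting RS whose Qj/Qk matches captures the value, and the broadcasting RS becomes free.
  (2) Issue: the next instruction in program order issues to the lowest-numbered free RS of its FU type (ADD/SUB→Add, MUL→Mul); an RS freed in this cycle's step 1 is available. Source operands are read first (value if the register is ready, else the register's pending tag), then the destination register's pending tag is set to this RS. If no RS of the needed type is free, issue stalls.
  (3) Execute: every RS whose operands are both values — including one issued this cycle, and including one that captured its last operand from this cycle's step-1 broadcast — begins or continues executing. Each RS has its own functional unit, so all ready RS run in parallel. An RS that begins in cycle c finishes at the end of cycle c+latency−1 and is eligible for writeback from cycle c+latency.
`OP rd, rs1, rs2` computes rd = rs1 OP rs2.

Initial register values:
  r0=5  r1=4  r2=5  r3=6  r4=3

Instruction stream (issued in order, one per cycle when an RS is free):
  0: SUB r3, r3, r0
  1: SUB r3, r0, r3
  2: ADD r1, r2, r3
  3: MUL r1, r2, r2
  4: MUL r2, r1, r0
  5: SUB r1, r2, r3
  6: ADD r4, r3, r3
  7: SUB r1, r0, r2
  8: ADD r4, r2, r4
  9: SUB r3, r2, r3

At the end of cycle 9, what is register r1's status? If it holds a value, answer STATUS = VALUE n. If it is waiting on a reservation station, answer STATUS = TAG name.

STATUS = TAG Add3

cycle 1: issue SUB r3<-Add1 // r0:5,r1:4,r2:5,r3:Add1,r4:3
cycle 2: issue SUB r3<-Add2 // r0:5,r1:4,r2:5,r3:Add2,r4:3
cycle 3: CDB Add1=1; issue ADD r1<-Add1 // r0:5,r1:Add1,r2:5,r3:Add2,r4:3
cycle 4: issue MUL r1<-Mul1 // r0:5,r1:Mul1,r2:5,r3:Add2,r4:3
cycle 5: CDB Add2=4; issue MUL r2<-Mul2 // r0:5,r1:Mul1,r2:Mul2,r3:4,r4:3
cycle 6: issue SUB r1<-Add2 // r0:5,r1:Add2,r2:Mul2,r3:4,r4:3
cycle 7: CDB Add1=9; issue ADD r4<-Add1 // r0:5,r1:Add2,r2:Mul2,r3:4,r4:Add1
cycle 8: issue SUB r1<-Add3 // r0:5,r1:Add3,r2:Mul2,r3:4,r4:Add1
cycle 9: CDB Add1=8; issue ADD r4<-Add1 // r0:5,r1:Add3,r2:Mul2,r3:4,r4:Add1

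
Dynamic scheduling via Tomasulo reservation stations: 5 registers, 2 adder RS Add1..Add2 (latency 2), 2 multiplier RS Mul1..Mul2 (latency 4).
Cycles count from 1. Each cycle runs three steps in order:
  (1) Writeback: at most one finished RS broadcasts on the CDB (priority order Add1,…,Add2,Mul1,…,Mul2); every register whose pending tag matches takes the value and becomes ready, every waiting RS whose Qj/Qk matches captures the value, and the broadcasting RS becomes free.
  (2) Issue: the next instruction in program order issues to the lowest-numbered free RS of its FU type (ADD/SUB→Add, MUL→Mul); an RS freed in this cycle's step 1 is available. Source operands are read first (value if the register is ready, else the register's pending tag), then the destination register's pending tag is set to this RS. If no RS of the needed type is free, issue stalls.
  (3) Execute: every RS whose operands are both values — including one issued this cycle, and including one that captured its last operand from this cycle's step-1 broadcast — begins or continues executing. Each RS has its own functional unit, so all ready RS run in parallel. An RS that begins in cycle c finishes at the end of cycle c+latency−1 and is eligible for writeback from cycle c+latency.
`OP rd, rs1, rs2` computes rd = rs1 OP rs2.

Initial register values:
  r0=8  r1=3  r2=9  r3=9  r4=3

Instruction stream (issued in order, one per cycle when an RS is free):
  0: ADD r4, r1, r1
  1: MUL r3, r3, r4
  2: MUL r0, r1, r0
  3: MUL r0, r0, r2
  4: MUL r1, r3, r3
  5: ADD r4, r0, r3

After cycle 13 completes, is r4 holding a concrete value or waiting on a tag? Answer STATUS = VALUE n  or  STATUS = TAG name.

cycle 1: issue ADD r4<-Add1 // r0:8,r1:3,r2:9,r3:9,r4:Add1
cycle 2: issue MUL r3<-Mul1 // r0:8,r1:3,r2:9,r3:Mul1,r4:Add1
cycle 3: CDB Add1=6; issue MUL r0<-Mul2 // r0:Mul2,r1:3,r2:9,r3:Mul1,r4:6
cycle 4: stall // r0:Mul2,r1:3,r2:9,r3:Mul1,r4:6
cycle 5: stall // r0:Mul2,r1:3,r2:9,r3:Mul1,r4:6
cycle 6: stall // r0:Mul2,r1:3,r2:9,r3:Mul1,r4:6
cycle 7: CDB Mul1=54; issue MUL r0<-Mul1 // r0:Mul1,r1:3,r2:9,r3:54,r4:6
cycle 8: CDB Mul2=24; issue MUL r1<-Mul2 // r0:Mul1,r1:Mul2,r2:9,r3:54,r4:6
cycle 9: issue ADD r4<-Add1 // r0:Mul1,r1:Mul2,r2:9,r3:54,r4:Add1
cycle 10: - // r0:Mul1,r1:Mul2,r2:9,r3:54,r4:Add1
cycle 11: - // r0:Mul1,r1:Mul2,r2:9,r3:54,r4:Add1
cycle 12: CDB Mul1=216 // r0:216,r1:Mul2,r2:9,r3:54,r4:Add1
cycle 13: CDB Mul2=2916 // r0:216,r1:2916,r2:9,r3:54,r4:Add1

STATUS = TAG Add1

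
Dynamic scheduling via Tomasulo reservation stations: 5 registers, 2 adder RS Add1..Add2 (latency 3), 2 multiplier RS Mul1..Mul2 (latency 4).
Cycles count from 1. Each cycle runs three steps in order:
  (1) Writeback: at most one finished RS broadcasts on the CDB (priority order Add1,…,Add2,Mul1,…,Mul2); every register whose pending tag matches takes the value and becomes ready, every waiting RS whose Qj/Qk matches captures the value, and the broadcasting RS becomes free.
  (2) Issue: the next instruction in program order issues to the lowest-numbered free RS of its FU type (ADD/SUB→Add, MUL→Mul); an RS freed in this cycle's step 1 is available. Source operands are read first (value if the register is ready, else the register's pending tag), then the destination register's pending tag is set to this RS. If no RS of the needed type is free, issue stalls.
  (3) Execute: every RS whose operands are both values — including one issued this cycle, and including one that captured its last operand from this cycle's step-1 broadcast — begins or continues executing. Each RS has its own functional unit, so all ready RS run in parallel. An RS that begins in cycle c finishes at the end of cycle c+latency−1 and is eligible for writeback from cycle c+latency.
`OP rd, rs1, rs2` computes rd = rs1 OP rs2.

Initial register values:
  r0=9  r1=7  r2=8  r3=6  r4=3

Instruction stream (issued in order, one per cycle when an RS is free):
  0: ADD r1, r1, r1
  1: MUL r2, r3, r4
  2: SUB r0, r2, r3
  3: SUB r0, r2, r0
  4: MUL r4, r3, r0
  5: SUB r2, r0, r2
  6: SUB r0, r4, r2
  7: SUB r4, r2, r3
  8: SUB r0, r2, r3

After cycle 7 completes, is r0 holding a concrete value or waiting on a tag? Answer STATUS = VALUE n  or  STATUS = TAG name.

  c1: issue ADD r1<-Add1  regs: r0:9,r1:Add1,r2:8,r3:6,r4:3
  c2: issue MUL r2<-Mul1  regs: r0:9,r1:Add1,r2:Mul1,r3:6,r4:3
  c3: issue SUB r0<-Add2  regs: r0:Add2,r1:Add1,r2:Mul1,r3:6,r4:3
  c4: CDB Add1=14; issue SUB r0<-Add1  regs: r0:Add1,r1:14,r2:Mul1,r3:6,r4:3
  c5: issue MUL r4<-Mul2  regs: r0:Add1,r1:14,r2:Mul1,r3:6,r4:Mul2
  c6: CDB Mul1=18; stall  regs: r0:Add1,r1:14,r2:18,r3:6,r4:Mul2
  c7: stall  regs: r0:Add1,r1:14,r2:18,r3:6,r4:Mul2

STATUS = TAG Add1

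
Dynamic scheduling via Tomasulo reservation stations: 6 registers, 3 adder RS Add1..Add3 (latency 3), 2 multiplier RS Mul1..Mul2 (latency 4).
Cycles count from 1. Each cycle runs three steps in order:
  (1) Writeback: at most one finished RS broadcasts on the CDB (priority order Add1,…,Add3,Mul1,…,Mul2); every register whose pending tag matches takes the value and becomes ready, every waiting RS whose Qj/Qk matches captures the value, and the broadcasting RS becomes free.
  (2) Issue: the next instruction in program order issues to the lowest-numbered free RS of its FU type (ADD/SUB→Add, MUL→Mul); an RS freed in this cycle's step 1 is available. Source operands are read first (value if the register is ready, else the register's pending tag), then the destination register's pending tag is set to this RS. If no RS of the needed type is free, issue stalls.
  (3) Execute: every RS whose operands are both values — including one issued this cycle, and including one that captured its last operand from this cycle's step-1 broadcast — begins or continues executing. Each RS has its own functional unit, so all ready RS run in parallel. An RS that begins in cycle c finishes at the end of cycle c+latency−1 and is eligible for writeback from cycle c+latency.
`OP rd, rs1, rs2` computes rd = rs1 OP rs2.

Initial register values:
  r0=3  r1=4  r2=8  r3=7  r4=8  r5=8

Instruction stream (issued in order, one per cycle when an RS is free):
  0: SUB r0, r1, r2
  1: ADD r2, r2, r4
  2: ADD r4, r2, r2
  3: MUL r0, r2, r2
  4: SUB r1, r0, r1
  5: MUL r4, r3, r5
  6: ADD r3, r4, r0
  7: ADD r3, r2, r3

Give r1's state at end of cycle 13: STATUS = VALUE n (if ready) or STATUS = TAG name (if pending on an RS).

STATUS = VALUE 252

c1: issue SUB r0<-Add1 | r0:Add1,r1:4,r2:8,r3:7,r4:8,r5:8
c2: issue ADD r2<-Add2 | r0:Add1,r1:4,r2:Add2,r3:7,r4:8,r5:8
c3: issue ADD r4<-Add3 | r0:Add1,r1:4,r2:Add2,r3:7,r4:Add3,r5:8
c4: CDB Add1=-4; issue MUL r0<-Mul1 | r0:Mul1,r1:4,r2:Add2,r3:7,r4:Add3,r5:8
c5: CDB Add2=16; issue SUB r1<-Add1 | r0:Mul1,r1:Add1,r2:16,r3:7,r4:Add3,r5:8
c6: issue MUL r4<-Mul2 | r0:Mul1,r1:Add1,r2:16,r3:7,r4:Mul2,r5:8
c7: issue ADD r3<-Add2 | r0:Mul1,r1:Add1,r2:16,r3:Add2,r4:Mul2,r5:8
c8: CDB Add3=32; issue ADD r3<-Add3 | r0:Mul1,r1:Add1,r2:16,r3:Add3,r4:Mul2,r5:8
c9: CDB Mul1=256 | r0:256,r1:Add1,r2:16,r3:Add3,r4:Mul2,r5:8
c10: CDB Mul2=56 | r0:256,r1:Add1,r2:16,r3:Add3,r4:56,r5:8
c11: - | r0:256,r1:Add1,r2:16,r3:Add3,r4:56,r5:8
c12: CDB Add1=252 | r0:256,r1:252,r2:16,r3:Add3,r4:56,r5:8
c13: CDB Add2=312 | r0:256,r1:252,r2:16,r3:Add3,r4:56,r5:8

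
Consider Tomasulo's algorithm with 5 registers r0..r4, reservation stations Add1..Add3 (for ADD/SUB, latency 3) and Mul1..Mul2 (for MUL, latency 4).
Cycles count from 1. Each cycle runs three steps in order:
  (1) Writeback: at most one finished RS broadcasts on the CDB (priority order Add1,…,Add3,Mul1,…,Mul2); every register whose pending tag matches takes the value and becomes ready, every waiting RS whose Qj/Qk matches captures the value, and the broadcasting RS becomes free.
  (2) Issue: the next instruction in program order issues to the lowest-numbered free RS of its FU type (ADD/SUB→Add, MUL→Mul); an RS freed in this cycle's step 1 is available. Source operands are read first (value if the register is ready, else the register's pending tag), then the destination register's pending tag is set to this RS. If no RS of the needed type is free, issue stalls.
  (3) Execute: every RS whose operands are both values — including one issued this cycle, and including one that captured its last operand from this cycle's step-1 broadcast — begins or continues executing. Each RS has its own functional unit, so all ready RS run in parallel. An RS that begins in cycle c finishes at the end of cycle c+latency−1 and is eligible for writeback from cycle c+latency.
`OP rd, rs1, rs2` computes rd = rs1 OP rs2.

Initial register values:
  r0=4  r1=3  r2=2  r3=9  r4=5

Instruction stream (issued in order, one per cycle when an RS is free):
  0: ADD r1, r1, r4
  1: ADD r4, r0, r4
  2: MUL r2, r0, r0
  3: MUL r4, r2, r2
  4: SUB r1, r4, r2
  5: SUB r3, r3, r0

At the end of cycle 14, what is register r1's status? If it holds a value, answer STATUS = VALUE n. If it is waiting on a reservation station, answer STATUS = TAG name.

cycle 1: issue ADD r1<-Add1 // r0:4,r1:Add1,r2:2,r3:9,r4:5
cycle 2: issue ADD r4<-Add2 // r0:4,r1:Add1,r2:2,r3:9,r4:Add2
cycle 3: issue MUL r2<-Mul1 // r0:4,r1:Add1,r2:Mul1,r3:9,r4:Add2
cycle 4: CDB Add1=8; issue MUL r4<-Mul2 // r0:4,r1:8,r2:Mul1,r3:9,r4:Mul2
cycle 5: CDB Add2=9; issue SUB r1<-Add1 // r0:4,r1:Add1,r2:Mul1,r3:9,r4:Mul2
cycle 6: issue SUB r3<-Add2 // r0:4,r1:Add1,r2:Mul1,r3:Add2,r4:Mul2
cycle 7: CDB Mul1=16 // r0:4,r1:Add1,r2:16,r3:Add2,r4:Mul2
cycle 8: - // r0:4,r1:Add1,r2:16,r3:Add2,r4:Mul2
cycle 9: CDB Add2=5 // r0:4,r1:Add1,r2:16,r3:5,r4:Mul2
cycle 10: - // r0:4,r1:Add1,r2:16,r3:5,r4:Mul2
cycle 11: CDB Mul2=256 // r0:4,r1:Add1,r2:16,r3:5,r4:256
cycle 12: - // r0:4,r1:Add1,r2:16,r3:5,r4:256
cycle 13: - // r0:4,r1:Add1,r2:16,r3:5,r4:256
cycle 14: CDB Add1=240 // r0:4,r1:240,r2:16,r3:5,r4:256

STATUS = VALUE 240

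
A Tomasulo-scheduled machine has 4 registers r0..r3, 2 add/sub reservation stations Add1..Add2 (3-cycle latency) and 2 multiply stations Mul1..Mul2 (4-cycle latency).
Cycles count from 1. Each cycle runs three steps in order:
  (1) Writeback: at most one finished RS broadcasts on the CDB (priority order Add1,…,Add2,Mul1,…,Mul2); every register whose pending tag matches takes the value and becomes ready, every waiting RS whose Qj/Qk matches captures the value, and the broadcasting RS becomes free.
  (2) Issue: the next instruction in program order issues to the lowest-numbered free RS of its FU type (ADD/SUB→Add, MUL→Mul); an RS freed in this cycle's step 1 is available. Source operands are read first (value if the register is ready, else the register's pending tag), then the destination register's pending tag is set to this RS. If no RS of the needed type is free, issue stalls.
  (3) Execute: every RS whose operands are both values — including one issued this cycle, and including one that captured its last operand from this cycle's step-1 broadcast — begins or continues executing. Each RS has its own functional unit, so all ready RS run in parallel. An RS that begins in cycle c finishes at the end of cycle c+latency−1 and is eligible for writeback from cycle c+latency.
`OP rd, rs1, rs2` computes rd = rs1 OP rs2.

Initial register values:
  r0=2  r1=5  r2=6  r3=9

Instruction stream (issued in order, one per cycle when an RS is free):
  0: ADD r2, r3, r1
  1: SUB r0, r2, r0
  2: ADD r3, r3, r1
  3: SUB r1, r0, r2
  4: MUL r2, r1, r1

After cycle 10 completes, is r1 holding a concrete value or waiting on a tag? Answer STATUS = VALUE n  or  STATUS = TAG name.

STATUS = TAG Add1

  c1: issue ADD r2<-Add1  regs: r0:2,r1:5,r2:Add1,r3:9
  c2: issue SUB r0<-Add2  regs: r0:Add2,r1:5,r2:Add1,r3:9
  c3: stall  regs: r0:Add2,r1:5,r2:Add1,r3:9
  c4: CDB Add1=14; issue ADD r3<-Add1  regs: r0:Add2,r1:5,r2:14,r3:Add1
  c5: stall  regs: r0:Add2,r1:5,r2:14,r3:Add1
  c6: stall  regs: r0:Add2,r1:5,r2:14,r3:Add1
  c7: CDB Add1=14; issue SUB r1<-Add1  regs: r0:Add2,r1:Add1,r2:14,r3:14
  c8: CDB Add2=12; issue MUL r2<-Mul1  regs: r0:12,r1:Add1,r2:Mul1,r3:14
  c9: -  regs: r0:12,r1:Add1,r2:Mul1,r3:14
  c10: -  regs: r0:12,r1:Add1,r2:Mul1,r3:14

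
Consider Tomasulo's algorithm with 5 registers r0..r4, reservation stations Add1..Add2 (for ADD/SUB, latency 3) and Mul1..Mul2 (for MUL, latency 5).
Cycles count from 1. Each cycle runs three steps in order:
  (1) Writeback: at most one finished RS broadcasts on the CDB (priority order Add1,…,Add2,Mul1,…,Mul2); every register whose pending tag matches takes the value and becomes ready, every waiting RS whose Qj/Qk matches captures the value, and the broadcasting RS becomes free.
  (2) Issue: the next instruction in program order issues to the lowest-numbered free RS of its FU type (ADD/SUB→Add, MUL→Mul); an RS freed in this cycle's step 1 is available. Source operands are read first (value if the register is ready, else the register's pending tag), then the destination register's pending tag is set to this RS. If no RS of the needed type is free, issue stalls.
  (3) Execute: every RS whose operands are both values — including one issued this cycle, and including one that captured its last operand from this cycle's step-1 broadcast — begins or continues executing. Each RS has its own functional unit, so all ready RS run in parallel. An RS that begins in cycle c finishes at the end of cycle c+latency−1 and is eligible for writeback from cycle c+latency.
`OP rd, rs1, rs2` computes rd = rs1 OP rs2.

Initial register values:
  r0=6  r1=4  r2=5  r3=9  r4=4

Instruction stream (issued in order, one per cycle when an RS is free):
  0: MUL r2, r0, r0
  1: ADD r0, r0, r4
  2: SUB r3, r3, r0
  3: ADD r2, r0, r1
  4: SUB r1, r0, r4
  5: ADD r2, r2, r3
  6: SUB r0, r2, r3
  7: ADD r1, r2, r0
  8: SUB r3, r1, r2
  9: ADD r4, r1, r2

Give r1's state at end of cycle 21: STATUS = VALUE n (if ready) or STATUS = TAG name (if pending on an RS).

cycle 1: issue MUL r2<-Mul1 // r0:6,r1:4,r2:Mul1,r3:9,r4:4
cycle 2: issue ADD r0<-Add1 // r0:Add1,r1:4,r2:Mul1,r3:9,r4:4
cycle 3: issue SUB r3<-Add2 // r0:Add1,r1:4,r2:Mul1,r3:Add2,r4:4
cycle 4: stall // r0:Add1,r1:4,r2:Mul1,r3:Add2,r4:4
cycle 5: CDB Add1=10; issue ADD r2<-Add1 // r0:10,r1:4,r2:Add1,r3:Add2,r4:4
cycle 6: CDB Mul1=36; stall // r0:10,r1:4,r2:Add1,r3:Add2,r4:4
cycle 7: stall // r0:10,r1:4,r2:Add1,r3:Add2,r4:4
cycle 8: CDB Add1=14; issue SUB r1<-Add1 // r0:10,r1:Add1,r2:14,r3:Add2,r4:4
cycle 9: CDB Add2=-1; issue ADD r2<-Add2 // r0:10,r1:Add1,r2:Add2,r3:-1,r4:4
cycle 10: stall // r0:10,r1:Add1,r2:Add2,r3:-1,r4:4
cycle 11: CDB Add1=6; issue SUB r0<-Add1 // r0:Add1,r1:6,r2:Add2,r3:-1,r4:4
cycle 12: CDB Add2=13; issue ADD r1<-Add2 // r0:Add1,r1:Add2,r2:13,r3:-1,r4:4
cycle 13: stall // r0:Add1,r1:Add2,r2:13,r3:-1,r4:4
cycle 14: stall // r0:Add1,r1:Add2,r2:13,r3:-1,r4:4
cycle 15: CDB Add1=14; issue SUB r3<-Add1 // r0:14,r1:Add2,r2:13,r3:Add1,r4:4
cycle 16: stall // r0:14,r1:Add2,r2:13,r3:Add1,r4:4
cycle 17: stall // r0:14,r1:Add2,r2:13,r3:Add1,r4:4
cycle 18: CDB Add2=27; issue ADD r4<-Add2 // r0:14,r1:27,r2:13,r3:Add1,r4:Add2
cycle 19: - // r0:14,r1:27,r2:13,r3:Add1,r4:Add2
cycle 20: - // r0:14,r1:27,r2:13,r3:Add1,r4:Add2
cycle 21: CDB Add1=14 // r0:14,r1:27,r2:13,r3:14,r4:Add2

STATUS = VALUE 27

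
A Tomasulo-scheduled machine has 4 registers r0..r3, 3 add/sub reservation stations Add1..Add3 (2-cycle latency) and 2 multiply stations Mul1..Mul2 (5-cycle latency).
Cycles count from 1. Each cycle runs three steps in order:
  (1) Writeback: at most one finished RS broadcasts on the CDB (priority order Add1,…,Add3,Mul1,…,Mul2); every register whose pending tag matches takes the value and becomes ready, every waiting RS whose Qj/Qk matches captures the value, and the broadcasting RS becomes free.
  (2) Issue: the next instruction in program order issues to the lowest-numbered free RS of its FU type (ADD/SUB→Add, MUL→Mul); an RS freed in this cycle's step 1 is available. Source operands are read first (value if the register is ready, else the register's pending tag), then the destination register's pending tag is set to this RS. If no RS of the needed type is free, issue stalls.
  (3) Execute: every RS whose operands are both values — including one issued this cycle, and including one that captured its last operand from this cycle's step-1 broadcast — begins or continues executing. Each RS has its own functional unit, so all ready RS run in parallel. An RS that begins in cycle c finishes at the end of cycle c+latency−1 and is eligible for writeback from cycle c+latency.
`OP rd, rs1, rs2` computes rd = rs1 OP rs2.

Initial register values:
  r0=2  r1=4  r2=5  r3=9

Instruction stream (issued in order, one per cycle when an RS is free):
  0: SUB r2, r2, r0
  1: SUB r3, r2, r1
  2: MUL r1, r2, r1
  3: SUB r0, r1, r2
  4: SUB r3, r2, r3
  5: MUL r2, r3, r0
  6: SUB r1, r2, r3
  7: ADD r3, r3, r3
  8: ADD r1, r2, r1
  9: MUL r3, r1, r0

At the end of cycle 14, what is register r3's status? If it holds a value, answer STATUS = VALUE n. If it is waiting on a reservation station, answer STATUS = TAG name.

STATUS = TAG Mul1

cycle 1: issue SUB r2<-Add1 // r0:2,r1:4,r2:Add1,r3:9
cycle 2: issue SUB r3<-Add2 // r0:2,r1:4,r2:Add1,r3:Add2
cycle 3: CDB Add1=3; issue MUL r1<-Mul1 // r0:2,r1:Mul1,r2:3,r3:Add2
cycle 4: issue SUB r0<-Add1 // r0:Add1,r1:Mul1,r2:3,r3:Add2
cycle 5: CDB Add2=-1; issue SUB r3<-Add2 // r0:Add1,r1:Mul1,r2:3,r3:Add2
cycle 6: issue MUL r2<-Mul2 // r0:Add1,r1:Mul1,r2:Mul2,r3:Add2
cycle 7: CDB Add2=4; issue SUB r1<-Add2 // r0:Add1,r1:Add2,r2:Mul2,r3:4
cycle 8: CDB Mul1=12; issue ADD r3<-Add3 // r0:Add1,r1:Add2,r2:Mul2,r3:Add3
cycle 9: stall // r0:Add1,r1:Add2,r2:Mul2,r3:Add3
cycle 10: CDB Add1=9; issue ADD r1<-Add1 // r0:9,r1:Add1,r2:Mul2,r3:Add3
cycle 11: CDB Add3=8; issue MUL r3<-Mul1 // r0:9,r1:Add1,r2:Mul2,r3:Mul1
cycle 12: - // r0:9,r1:Add1,r2:Mul2,r3:Mul1
cycle 13: - // r0:9,r1:Add1,r2:Mul2,r3:Mul1
cycle 14: - // r0:9,r1:Add1,r2:Mul2,r3:Mul1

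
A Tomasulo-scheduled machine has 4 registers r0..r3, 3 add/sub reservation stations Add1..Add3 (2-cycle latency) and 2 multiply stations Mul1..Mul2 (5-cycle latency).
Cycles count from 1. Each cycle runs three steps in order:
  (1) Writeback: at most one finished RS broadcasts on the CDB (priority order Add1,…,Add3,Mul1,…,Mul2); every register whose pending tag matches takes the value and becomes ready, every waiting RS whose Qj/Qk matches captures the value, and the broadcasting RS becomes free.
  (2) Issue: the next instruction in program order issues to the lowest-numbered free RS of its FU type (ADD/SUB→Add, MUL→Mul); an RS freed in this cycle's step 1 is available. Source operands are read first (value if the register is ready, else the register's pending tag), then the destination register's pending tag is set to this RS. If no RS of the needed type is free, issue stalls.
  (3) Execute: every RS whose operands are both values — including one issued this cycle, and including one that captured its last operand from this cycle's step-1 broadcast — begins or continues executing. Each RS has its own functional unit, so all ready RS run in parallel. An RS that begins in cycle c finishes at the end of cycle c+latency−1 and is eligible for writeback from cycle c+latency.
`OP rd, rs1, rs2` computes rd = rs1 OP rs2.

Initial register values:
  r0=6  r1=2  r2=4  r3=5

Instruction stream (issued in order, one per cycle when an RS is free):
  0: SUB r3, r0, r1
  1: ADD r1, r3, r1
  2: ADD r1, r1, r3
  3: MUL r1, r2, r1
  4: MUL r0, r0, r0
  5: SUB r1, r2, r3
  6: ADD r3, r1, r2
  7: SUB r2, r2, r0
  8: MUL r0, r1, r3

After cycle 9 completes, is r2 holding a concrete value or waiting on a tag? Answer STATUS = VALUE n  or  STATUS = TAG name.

cycle 1: issue SUB r3<-Add1 // r0:6,r1:2,r2:4,r3:Add1
cycle 2: issue ADD r1<-Add2 // r0:6,r1:Add2,r2:4,r3:Add1
cycle 3: CDB Add1=4; issue ADD r1<-Add1 // r0:6,r1:Add1,r2:4,r3:4
cycle 4: issue MUL r1<-Mul1 // r0:6,r1:Mul1,r2:4,r3:4
cycle 5: CDB Add2=6; issue MUL r0<-Mul2 // r0:Mul2,r1:Mul1,r2:4,r3:4
cycle 6: issue SUB r1<-Add2 // r0:Mul2,r1:Add2,r2:4,r3:4
cycle 7: CDB Add1=10; issue ADD r3<-Add1 // r0:Mul2,r1:Add2,r2:4,r3:Add1
cycle 8: CDB Add2=0; issue SUB r2<-Add2 // r0:Mul2,r1:0,r2:Add2,r3:Add1
cycle 9: stall // r0:Mul2,r1:0,r2:Add2,r3:Add1

STATUS = TAG Add2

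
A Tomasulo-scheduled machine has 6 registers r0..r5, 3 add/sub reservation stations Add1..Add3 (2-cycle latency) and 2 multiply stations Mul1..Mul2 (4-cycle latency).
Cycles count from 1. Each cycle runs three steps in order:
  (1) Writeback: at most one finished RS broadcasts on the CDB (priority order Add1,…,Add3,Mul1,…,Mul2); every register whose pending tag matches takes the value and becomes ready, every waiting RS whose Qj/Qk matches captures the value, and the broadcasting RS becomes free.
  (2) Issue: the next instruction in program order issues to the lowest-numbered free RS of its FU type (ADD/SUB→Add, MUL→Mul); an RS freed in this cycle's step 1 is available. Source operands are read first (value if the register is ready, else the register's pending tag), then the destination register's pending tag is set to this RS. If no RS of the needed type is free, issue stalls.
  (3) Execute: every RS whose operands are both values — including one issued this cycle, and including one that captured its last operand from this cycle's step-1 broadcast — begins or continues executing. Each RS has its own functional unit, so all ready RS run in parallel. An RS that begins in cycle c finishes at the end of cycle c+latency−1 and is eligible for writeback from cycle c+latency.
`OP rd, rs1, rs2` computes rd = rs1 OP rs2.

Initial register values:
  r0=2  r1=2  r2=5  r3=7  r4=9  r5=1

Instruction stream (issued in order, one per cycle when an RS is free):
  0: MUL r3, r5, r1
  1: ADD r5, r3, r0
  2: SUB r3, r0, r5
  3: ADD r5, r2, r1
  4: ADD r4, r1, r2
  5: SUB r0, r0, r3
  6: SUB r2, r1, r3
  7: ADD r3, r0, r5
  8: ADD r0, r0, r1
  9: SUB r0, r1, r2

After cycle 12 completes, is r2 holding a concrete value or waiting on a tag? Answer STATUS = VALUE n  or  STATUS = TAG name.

  c1: issue MUL r3<-Mul1  regs: r0:2,r1:2,r2:5,r3:Mul1,r4:9,r5:1
  c2: issue ADD r5<-Add1  regs: r0:2,r1:2,r2:5,r3:Mul1,r4:9,r5:Add1
  c3: issue SUB r3<-Add2  regs: r0:2,r1:2,r2:5,r3:Add2,r4:9,r5:Add1
  c4: issue ADD r5<-Add3  regs: r0:2,r1:2,r2:5,r3:Add2,r4:9,r5:Add3
  c5: CDB Mul1=2; stall  regs: r0:2,r1:2,r2:5,r3:Add2,r4:9,r5:Add3
  c6: CDB Add3=7; issue ADD r4<-Add3  regs: r0:2,r1:2,r2:5,r3:Add2,r4:Add3,r5:7
  c7: CDB Add1=4; issue SUB r0<-Add1  regs: r0:Add1,r1:2,r2:5,r3:Add2,r4:Add3,r5:7
  c8: CDB Add3=7; issue SUB r2<-Add3  regs: r0:Add1,r1:2,r2:Add3,r3:Add2,r4:7,r5:7
  c9: CDB Add2=-2; issue ADD r3<-Add2  regs: r0:Add1,r1:2,r2:Add3,r3:Add2,r4:7,r5:7
  c10: stall  regs: r0:Add1,r1:2,r2:Add3,r3:Add2,r4:7,r5:7
  c11: CDB Add1=4; issue ADD r0<-Add1  regs: r0:Add1,r1:2,r2:Add3,r3:Add2,r4:7,r5:7
  c12: CDB Add3=4; issue SUB r0<-Add3  regs: r0:Add3,r1:2,r2:4,r3:Add2,r4:7,r5:7

STATUS = VALUE 4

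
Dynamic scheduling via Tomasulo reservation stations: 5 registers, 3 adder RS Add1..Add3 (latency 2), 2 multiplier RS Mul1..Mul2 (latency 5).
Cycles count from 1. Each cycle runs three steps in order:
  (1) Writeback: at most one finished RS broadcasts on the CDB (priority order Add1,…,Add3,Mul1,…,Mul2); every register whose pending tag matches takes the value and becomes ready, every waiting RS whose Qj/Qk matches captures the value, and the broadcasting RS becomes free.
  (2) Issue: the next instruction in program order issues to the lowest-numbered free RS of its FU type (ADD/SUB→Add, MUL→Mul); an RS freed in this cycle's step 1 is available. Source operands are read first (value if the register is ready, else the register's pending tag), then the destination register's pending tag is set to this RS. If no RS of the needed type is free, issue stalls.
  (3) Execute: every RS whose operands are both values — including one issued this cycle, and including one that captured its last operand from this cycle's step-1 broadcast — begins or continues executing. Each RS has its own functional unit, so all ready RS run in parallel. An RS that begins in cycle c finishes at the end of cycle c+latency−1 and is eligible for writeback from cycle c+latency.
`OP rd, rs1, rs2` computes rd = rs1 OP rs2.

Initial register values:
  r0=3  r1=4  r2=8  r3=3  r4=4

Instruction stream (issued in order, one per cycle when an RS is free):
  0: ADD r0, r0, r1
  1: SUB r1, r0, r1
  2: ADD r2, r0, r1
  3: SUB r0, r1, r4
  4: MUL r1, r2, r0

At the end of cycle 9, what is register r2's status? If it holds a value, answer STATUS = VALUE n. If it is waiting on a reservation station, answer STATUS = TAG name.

STATUS = VALUE 10

cycle 1: issue ADD r0<-Add1 // r0:Add1,r1:4,r2:8,r3:3,r4:4
cycle 2: issue SUB r1<-Add2 // r0:Add1,r1:Add2,r2:8,r3:3,r4:4
cycle 3: CDB Add1=7; issue ADD r2<-Add1 // r0:7,r1:Add2,r2:Add1,r3:3,r4:4
cycle 4: issue SUB r0<-Add3 // r0:Add3,r1:Add2,r2:Add1,r3:3,r4:4
cycle 5: CDB Add2=3; issue MUL r1<-Mul1 // r0:Add3,r1:Mul1,r2:Add1,r3:3,r4:4
cycle 6: - // r0:Add3,r1:Mul1,r2:Add1,r3:3,r4:4
cycle 7: CDB Add1=10 // r0:Add3,r1:Mul1,r2:10,r3:3,r4:4
cycle 8: CDB Add3=-1 // r0:-1,r1:Mul1,r2:10,r3:3,r4:4
cycle 9: - // r0:-1,r1:Mul1,r2:10,r3:3,r4:4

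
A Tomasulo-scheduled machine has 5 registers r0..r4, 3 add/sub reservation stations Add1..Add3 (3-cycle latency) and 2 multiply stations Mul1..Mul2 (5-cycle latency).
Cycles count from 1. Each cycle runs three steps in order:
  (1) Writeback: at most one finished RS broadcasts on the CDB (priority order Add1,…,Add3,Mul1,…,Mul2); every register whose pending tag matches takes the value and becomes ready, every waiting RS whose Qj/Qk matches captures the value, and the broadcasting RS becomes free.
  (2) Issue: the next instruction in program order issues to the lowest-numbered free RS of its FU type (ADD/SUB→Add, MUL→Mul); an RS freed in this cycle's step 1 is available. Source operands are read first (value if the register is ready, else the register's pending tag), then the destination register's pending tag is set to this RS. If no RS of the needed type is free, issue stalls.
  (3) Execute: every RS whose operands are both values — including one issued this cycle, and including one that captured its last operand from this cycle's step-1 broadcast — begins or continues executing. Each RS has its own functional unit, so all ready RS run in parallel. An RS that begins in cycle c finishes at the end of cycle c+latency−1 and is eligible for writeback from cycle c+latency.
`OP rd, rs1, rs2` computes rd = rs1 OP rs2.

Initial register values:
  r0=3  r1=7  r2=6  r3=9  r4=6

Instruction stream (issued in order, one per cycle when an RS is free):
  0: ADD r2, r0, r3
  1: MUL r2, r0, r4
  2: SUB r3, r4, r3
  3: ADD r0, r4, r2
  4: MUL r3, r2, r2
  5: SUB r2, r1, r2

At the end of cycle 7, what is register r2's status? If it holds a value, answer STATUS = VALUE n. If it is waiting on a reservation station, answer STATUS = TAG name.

cycle 1: issue ADD r2<-Add1 // r0:3,r1:7,r2:Add1,r3:9,r4:6
cycle 2: issue MUL r2<-Mul1 // r0:3,r1:7,r2:Mul1,r3:9,r4:6
cycle 3: issue SUB r3<-Add2 // r0:3,r1:7,r2:Mul1,r3:Add2,r4:6
cycle 4: CDB Add1=12; issue ADD r0<-Add1 // r0:Add1,r1:7,r2:Mul1,r3:Add2,r4:6
cycle 5: issue MUL r3<-Mul2 // r0:Add1,r1:7,r2:Mul1,r3:Mul2,r4:6
cycle 6: CDB Add2=-3; issue SUB r2<-Add2 // r0:Add1,r1:7,r2:Add2,r3:Mul2,r4:6
cycle 7: CDB Mul1=18 // r0:Add1,r1:7,r2:Add2,r3:Mul2,r4:6

STATUS = TAG Add2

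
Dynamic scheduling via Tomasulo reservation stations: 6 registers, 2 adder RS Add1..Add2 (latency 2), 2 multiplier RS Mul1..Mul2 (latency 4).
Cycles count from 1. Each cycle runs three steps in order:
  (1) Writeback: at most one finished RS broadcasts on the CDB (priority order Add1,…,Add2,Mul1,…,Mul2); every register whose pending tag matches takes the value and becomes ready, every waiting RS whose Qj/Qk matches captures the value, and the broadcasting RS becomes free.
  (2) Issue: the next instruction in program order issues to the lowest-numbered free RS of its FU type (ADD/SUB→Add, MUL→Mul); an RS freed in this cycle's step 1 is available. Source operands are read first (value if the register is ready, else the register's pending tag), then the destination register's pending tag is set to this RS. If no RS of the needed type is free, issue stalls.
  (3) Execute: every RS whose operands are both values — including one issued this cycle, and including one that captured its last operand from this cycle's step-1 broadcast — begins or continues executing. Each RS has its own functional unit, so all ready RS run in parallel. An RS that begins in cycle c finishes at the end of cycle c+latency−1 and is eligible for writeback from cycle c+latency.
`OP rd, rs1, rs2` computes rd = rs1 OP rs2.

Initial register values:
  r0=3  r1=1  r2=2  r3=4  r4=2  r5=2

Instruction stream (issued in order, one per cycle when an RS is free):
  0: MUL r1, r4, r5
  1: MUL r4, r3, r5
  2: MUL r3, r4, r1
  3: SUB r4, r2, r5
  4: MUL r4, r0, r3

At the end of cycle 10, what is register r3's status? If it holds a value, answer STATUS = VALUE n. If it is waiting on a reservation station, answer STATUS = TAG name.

STATUS = VALUE 32

c1: issue MUL r1<-Mul1 | r0:3,r1:Mul1,r2:2,r3:4,r4:2,r5:2
c2: issue MUL r4<-Mul2 | r0:3,r1:Mul1,r2:2,r3:4,r4:Mul2,r5:2
c3: stall | r0:3,r1:Mul1,r2:2,r3:4,r4:Mul2,r5:2
c4: stall | r0:3,r1:Mul1,r2:2,r3:4,r4:Mul2,r5:2
c5: CDB Mul1=4; issue MUL r3<-Mul1 | r0:3,r1:4,r2:2,r3:Mul1,r4:Mul2,r5:2
c6: CDB Mul2=8; issue SUB r4<-Add1 | r0:3,r1:4,r2:2,r3:Mul1,r4:Add1,r5:2
c7: issue MUL r4<-Mul2 | r0:3,r1:4,r2:2,r3:Mul1,r4:Mul2,r5:2
c8: CDB Add1=0 | r0:3,r1:4,r2:2,r3:Mul1,r4:Mul2,r5:2
c9: - | r0:3,r1:4,r2:2,r3:Mul1,r4:Mul2,r5:2
c10: CDB Mul1=32 | r0:3,r1:4,r2:2,r3:32,r4:Mul2,r5:2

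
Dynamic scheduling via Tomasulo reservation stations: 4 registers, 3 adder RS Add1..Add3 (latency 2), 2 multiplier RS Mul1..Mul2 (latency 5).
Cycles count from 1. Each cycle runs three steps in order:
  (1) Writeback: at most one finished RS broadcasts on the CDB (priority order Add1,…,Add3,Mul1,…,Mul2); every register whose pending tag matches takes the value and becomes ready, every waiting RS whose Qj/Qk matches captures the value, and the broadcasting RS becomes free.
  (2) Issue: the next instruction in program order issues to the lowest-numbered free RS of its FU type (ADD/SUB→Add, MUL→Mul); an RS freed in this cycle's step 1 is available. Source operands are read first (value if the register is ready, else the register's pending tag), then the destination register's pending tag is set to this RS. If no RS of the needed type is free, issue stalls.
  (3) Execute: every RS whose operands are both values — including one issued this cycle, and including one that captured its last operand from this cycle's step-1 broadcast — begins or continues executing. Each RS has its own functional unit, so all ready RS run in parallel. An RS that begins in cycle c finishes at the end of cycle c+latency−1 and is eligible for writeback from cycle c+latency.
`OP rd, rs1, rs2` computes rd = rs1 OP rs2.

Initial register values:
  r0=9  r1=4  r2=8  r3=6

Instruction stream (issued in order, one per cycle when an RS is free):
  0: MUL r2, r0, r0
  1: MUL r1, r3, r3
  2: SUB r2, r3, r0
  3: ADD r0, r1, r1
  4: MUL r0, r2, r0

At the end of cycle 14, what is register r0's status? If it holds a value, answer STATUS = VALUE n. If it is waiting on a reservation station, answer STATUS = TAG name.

c1: issue MUL r2<-Mul1 | r0:9,r1:4,r2:Mul1,r3:6
c2: issue MUL r1<-Mul2 | r0:9,r1:Mul2,r2:Mul1,r3:6
c3: issue SUB r2<-Add1 | r0:9,r1:Mul2,r2:Add1,r3:6
c4: issue ADD r0<-Add2 | r0:Add2,r1:Mul2,r2:Add1,r3:6
c5: CDB Add1=-3; stall | r0:Add2,r1:Mul2,r2:-3,r3:6
c6: CDB Mul1=81; issue MUL r0<-Mul1 | r0:Mul1,r1:Mul2,r2:-3,r3:6
c7: CDB Mul2=36 | r0:Mul1,r1:36,r2:-3,r3:6
c8: - | r0:Mul1,r1:36,r2:-3,r3:6
c9: CDB Add2=72 | r0:Mul1,r1:36,r2:-3,r3:6
c10: - | r0:Mul1,r1:36,r2:-3,r3:6
c11: - | r0:Mul1,r1:36,r2:-3,r3:6
c12: - | r0:Mul1,r1:36,r2:-3,r3:6
c13: - | r0:Mul1,r1:36,r2:-3,r3:6
c14: CDB Mul1=-216 | r0:-216,r1:36,r2:-3,r3:6

STATUS = VALUE -216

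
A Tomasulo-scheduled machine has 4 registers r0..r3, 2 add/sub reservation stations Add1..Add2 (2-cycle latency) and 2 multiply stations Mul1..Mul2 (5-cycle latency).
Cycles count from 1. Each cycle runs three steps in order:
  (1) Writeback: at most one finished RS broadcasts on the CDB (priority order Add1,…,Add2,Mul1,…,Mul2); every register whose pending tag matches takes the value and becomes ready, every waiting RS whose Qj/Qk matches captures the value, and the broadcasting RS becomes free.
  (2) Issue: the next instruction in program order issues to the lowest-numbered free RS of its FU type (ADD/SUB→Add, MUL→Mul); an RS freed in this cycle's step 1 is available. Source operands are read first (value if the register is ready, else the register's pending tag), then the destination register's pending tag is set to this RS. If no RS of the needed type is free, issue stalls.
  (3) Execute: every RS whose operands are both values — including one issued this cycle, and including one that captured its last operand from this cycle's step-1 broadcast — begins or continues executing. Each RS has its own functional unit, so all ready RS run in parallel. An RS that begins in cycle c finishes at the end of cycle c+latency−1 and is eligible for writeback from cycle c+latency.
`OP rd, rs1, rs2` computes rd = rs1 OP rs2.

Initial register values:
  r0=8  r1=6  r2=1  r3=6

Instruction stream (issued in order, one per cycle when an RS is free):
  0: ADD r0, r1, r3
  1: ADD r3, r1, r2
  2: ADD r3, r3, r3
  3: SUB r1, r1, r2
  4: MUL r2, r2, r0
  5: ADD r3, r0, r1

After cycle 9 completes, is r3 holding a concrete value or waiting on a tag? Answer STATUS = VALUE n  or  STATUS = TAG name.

STATUS = VALUE 17

cycle 1: issue ADD r0<-Add1 // r0:Add1,r1:6,r2:1,r3:6
cycle 2: issue ADD r3<-Add2 // r0:Add1,r1:6,r2:1,r3:Add2
cycle 3: CDB Add1=12; issue ADD r3<-Add1 // r0:12,r1:6,r2:1,r3:Add1
cycle 4: CDB Add2=7; issue SUB r1<-Add2 // r0:12,r1:Add2,r2:1,r3:Add1
cycle 5: issue MUL r2<-Mul1 // r0:12,r1:Add2,r2:Mul1,r3:Add1
cycle 6: CDB Add1=14; issue ADD r3<-Add1 // r0:12,r1:Add2,r2:Mul1,r3:Add1
cycle 7: CDB Add2=5 // r0:12,r1:5,r2:Mul1,r3:Add1
cycle 8: - // r0:12,r1:5,r2:Mul1,r3:Add1
cycle 9: CDB Add1=17 // r0:12,r1:5,r2:Mul1,r3:17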